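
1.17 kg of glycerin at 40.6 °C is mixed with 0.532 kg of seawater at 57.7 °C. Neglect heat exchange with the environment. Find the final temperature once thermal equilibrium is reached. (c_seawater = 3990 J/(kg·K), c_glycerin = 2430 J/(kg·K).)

Taking heat into each body as positive, Σ m c ΔT = 0:
0.532·3990·(T − 57.7) + 1.17·2430·(T − 40.6) = 0
4965.8 T = 237908
T ≈ 47.91 °C

T_f ≈ 47.9 °C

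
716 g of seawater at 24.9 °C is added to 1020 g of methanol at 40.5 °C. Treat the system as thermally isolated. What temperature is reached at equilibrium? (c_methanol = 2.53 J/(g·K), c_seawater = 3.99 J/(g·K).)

T_f ≈ 32.3 °C

Heat lost by the methanol equals heat gained by the seawater:
1020×2.53×(40.5 − T) = 716×3.99×(T − 24.9)
2580.6(40.5 − T) = 2856.8(T − 24.9)
5437.4 T = 175650  ⇒  T ≈ 32.30 °C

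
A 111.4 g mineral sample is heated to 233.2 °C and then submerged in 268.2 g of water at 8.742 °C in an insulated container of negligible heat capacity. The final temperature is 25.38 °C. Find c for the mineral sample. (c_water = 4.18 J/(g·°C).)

c ≈ 0.806 J/(g·°C)

m_s c (T_s − T_f) = m_water c_water (T_f − T_0):
111.4·c·(233.2 − 25.38) = 268.2·4.18·(25.38 − 8.742)
23151 c = 18652  ⇒  c ≈ 0.8057 J/(g·°C)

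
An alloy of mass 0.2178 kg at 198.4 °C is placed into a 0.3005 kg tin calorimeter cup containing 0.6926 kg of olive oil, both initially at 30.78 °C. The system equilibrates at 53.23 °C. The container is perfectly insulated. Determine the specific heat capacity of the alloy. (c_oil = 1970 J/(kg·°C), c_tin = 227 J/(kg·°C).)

Taking heat into each body as positive, Σ m c ΔT = 0:
0.2178×c×(53.23 − 198.4) + 0.6926×1970×(53.23 − 30.78) + 0.3005×227×(53.23 − 30.78) = 0
-31.62 c = -32163
c = -32163/-31.62 ≈ 1017 J/(kg·°C)

c ≈ 1020 J/(kg·°C)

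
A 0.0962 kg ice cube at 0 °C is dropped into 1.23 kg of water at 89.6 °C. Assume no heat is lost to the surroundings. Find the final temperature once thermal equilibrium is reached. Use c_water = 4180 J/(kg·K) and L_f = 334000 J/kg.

T_f ≈ 77.3 °C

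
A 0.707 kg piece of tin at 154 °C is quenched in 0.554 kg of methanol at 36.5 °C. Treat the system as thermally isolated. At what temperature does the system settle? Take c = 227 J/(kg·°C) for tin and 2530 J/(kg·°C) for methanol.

T_f ≈ 48.6 °C

T_f is the heat-capacity-weighted average of the initial temperatures:
T_f = (160.49·154 + 1401.6·36.5) / (160.49 + 1401.6)
    = 75874 / 1562.1 ≈ 48.57 °C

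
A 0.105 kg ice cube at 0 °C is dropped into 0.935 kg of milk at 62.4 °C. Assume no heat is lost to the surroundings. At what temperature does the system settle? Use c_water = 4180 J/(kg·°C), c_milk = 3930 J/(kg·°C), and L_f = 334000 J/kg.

Energy balance with sensible and latent terms:
latent heat to melt: 0.105×334000 = 35070
  warm the meltwater: 438.9 T
  milk: 3674.6(T − 62.4)
4113.4 T = 229292 − 35070 = 194222
T ≈ 47.22 °C (positive, so assuming full melt was valid).

T_f ≈ 47.2 °C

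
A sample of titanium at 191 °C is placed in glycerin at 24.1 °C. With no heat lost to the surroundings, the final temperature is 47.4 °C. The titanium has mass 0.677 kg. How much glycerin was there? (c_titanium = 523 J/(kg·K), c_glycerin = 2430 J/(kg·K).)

m ≈ 0.898 kg

Heat lost by the titanium = heat gained by the glycerin:
0.677×523×(191 − 47.4) = m×2430×(47.4 − 24.1)
56619 m = 50845  ⇒  m ≈ 0.898 kg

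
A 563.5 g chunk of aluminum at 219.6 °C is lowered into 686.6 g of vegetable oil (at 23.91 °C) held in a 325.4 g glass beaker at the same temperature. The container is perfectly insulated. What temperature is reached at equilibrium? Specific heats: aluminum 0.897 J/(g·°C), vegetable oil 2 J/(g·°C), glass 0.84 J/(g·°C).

T_f ≈ 69.9 °C

T_f = Σ m_i c_i T_i / Σ m_i c_i:
T_f = (505.46×219.6 + 1373.2×23.91 + 273.34×23.91) / (505.46 + 1373.2 + 273.34)
    = 150368 / 2152 ≈ 69.87 °C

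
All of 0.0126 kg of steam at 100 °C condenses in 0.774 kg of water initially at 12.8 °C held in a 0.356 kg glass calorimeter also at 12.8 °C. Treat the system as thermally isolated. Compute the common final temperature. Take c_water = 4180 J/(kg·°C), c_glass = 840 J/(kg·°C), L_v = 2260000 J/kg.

T_f ≈ 22.0 °C

Sum of m c ΔT and latent-heat terms is zero:
steam→water at 100 °C releases m L_v = 0.0126·2260000 = 28476; condensed water 100 °C→T: 52.67(T − 100); original water: 3235.3(T − 12.8); cup: 299.04(T − 12.8)
3587 T = 28476 + 5266.8 + 45240 = 78983
T ≈ 22.02 °C (< 100 °C, so full condensation is consistent).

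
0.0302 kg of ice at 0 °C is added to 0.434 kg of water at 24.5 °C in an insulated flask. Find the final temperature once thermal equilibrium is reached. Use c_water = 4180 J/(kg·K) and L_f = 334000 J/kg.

T_f ≈ 17.7 °C

Setting the total heat transfer to zero:
latent heat to melt: 0.0302·334000 = 10087
  warm the meltwater: 126.24 T
  water cools: 0.434·4180·(T − 24.5) = 1814.1(T − 24.5)
1940.4 T = 44446 − 10087 = 34359
T ≈ 17.71 °C — above 0 °C, consistent with complete melting.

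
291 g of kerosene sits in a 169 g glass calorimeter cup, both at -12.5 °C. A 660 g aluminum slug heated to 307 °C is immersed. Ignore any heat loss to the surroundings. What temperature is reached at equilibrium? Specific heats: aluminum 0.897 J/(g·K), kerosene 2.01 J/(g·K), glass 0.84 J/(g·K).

Energy conservation, ΣQ = 0:
660*0.897*(T − 307) + 291*2.01*(T − (-12.5)) + 169*0.84*(T − (-12.5)) = 0
592.02(T − 307) + 584.91(T − (-12.5)) + 141.96(T − (-12.5)) = 0
(592.02 + 584.91 + 141.96) T = 592.02*307 + 584.91*(-12.5) + 141.96*(-12.5)
T = 172664/1318.9 ≈ 130.92 °C

T_f ≈ 130.9 °C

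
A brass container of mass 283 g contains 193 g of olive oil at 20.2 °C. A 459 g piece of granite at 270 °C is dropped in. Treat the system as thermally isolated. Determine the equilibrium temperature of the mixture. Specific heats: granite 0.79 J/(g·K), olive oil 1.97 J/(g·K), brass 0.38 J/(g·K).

T_f ≈ 126.7 °C

T_f is the heat-capacity-weighted average of the initial temperatures:
T_f = (362.61×270 + 380.21×20.2 + 107.54×20.2) / (362.61 + 380.21 + 107.54)
    = 107757 / 850.36 ≈ 126.72 °C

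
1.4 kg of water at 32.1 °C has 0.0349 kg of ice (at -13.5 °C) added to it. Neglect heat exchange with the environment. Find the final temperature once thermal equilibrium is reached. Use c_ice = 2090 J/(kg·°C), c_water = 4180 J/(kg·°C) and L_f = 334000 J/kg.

T_f ≈ 29.2 °C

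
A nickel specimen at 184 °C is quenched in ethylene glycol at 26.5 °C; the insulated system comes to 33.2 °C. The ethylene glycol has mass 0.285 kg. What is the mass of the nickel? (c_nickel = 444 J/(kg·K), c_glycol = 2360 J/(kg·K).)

m ≈ 0.0673 kg

|Q_nickel| = |Q_glycol|:
m·444·(184 − 33.2) = 0.285·2360·(33.2 − 26.5)
66955 m = 4506.4  ⇒  m ≈ 0.06731 kg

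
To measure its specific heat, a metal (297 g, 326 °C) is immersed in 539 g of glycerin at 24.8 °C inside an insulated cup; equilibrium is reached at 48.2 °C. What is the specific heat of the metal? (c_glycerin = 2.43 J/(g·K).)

c ≈ 0.371 J/(g·K)

Net heat exchanged in the isolated system is zero:
297×c×(48.2 − 326) + 539×2.43×(48.2 − 24.8) = 0
-82507 c = -30649
c = -30649/-82507 ≈ 0.3715 J/(g·K)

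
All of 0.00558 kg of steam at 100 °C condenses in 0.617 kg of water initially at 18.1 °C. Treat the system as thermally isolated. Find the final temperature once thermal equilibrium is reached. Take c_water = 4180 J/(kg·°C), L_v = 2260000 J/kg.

Heat gained plus heat lost sum to zero:
steam→water at 100 °C releases m L_v = 0.00558×2260000 = 12611; condensed water 100 °C→T: 23.32(T − 100); original water: 2579.1(T − 18.1)
2602.4 T = 12611 + 2332.4 + 46681 = 61624
T ≈ 23.68 °C — below 100 °C, confirming all the steam condensed.

T_f ≈ 23.7 °C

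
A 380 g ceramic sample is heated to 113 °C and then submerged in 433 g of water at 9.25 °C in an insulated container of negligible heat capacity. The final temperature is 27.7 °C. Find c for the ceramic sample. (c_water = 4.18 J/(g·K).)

m_s c (T_s − T_f) = m_water c_water (T_f − T_0):
380·c·(113 − 27.7) = 433·4.18·(27.7 − 9.25)
32414 c = 33393  ⇒  c ≈ 1.03 J/(g·K)

c ≈ 1.03 J/(g·K)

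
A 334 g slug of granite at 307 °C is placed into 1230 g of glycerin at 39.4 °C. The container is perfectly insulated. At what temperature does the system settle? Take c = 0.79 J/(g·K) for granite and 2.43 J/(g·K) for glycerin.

T_f ≈ 61.1 °C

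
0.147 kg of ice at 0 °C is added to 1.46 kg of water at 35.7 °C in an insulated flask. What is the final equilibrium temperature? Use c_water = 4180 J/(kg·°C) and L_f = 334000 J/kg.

T_f ≈ 25.1 °C

Sum of m c ΔT and latent-heat terms is zero:
latent heat to melt: 0.147×334000 = 49098; warm the meltwater: 614.46 T; water cools: 1.46×4180×(T − 35.7) = 6102.8(T − 35.7)
6717.3 T = 217870 − 49098 = 168772
T ≈ 25.13 °C — above 0 °C, consistent with complete melting.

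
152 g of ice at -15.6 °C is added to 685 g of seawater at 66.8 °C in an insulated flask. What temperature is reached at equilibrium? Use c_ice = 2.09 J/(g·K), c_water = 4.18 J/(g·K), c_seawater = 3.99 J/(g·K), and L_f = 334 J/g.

Let T be the final temperature. ΣQ_i = 0:
warm ice to 0 °C: 152×2.09×(0 − (-15.6)) = 4955.8; melt ice: 152×334 = 50768; meltwater 0→T: 152×4.18×T = 635.36 T; seawater cools: 685×3.99×(T − 66.8) = 2733.2(T − 66.8)
3368.5 T = 182574 − 55724 = 126851
T ≈ 37.66 °C — above 0 °C, consistent with complete melting.

T_f ≈ 37.7 °C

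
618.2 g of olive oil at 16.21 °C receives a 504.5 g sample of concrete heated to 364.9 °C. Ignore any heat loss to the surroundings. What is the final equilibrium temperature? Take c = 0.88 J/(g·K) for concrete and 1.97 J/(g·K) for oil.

Net heat exchanged in the isolated system is zero:
504.5*0.88*(T − 364.9) + 618.2*1.97*(T − 16.21) = 0
443.96(T − 364.9) + 1217.9(T − 16.21) = 0
1661.8 T = 181742
T = 181742/1661.8 ≈ 109.36 °C

T_f ≈ 109.4 °C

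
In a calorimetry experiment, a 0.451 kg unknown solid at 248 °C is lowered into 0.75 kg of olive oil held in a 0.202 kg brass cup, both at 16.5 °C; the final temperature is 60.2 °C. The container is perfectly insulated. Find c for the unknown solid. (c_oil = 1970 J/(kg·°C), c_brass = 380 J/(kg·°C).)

Net heat exchanged in the isolated system is zero:
0.451·c·(60.2 − 248) + 0.75·1970·(60.2 − 16.5) + 0.202·380·(60.2 − 16.5) = 0
-84.7 c = -67921
c = -67921/-84.7 ≈ 801.9 J/(kg·°C)

c ≈ 802 J/(kg·°C)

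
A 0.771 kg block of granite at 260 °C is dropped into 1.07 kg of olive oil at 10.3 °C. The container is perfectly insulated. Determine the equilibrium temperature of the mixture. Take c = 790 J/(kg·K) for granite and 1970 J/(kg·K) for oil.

T_f ≈ 66.3 °C

Heat lost by the granite equals heat gained by the oil:
0.771·790·(260 − T) = 1.07·1970·(T − 10.3)
609.09(260 − T) = 2107.9(T − 10.3)
2717 T = 180075  ⇒  T ≈ 66.28 °C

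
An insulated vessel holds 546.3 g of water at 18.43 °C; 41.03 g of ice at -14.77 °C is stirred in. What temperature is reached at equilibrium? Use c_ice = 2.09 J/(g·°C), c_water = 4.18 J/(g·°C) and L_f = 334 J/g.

T_f ≈ 11.0 °C

Sum of m c ΔT and latent-heat terms is zero:
ice -14.77→0 °C: 41.03·2.09·14.77 = 1266.6; fusion: m_ice L_f = 41.03·334 = 13704; warm the meltwater: 171.51 T; water cools: 546.3·4.18·(T − 18.43) = 2283.5(T − 18.43)
2455 T = 42086 − 14971 = 27115
T ≈ 11.04 °C — above 0 °C, consistent with complete melting.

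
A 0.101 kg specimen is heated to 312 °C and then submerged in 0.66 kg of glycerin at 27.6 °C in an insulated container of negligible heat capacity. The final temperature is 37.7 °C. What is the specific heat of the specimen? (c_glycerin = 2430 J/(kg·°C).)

c ≈ 585 J/(kg·°C)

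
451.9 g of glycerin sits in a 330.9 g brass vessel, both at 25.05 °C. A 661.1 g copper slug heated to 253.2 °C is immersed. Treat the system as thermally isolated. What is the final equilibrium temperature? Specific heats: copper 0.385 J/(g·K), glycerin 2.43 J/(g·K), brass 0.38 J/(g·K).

Net heat exchanged in the isolated system is zero:
661.1×0.385×(T − 253.2) + 451.9×2.43×(T − 25.05) + 330.9×0.38×(T − 25.05) = 0
254.52(T − 253.2) + 1098.1(T − 25.05) + 125.74(T − 25.05) = 0
1478.4 T = 95103
T ≈ 64.33 °C

T_f ≈ 64.3 °C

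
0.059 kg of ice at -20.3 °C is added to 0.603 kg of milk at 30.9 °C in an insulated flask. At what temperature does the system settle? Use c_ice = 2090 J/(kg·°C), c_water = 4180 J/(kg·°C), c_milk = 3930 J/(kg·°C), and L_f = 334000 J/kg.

T_f ≈ 19.5 °C

Energy conservation, ΣQ = 0:
ice -20.3→0 °C: 0.059×2090×20.3 = 2503.2; melt ice: 0.059×334000 = 19706; meltwater 0→T: 0.059×4180×T = 246.62 T; milk: 2369.8(T − 30.9)
2616.4 T = 73227 − 22209 = 51017
T ≈ 19.50 °C — above 0 °C, consistent with complete melting.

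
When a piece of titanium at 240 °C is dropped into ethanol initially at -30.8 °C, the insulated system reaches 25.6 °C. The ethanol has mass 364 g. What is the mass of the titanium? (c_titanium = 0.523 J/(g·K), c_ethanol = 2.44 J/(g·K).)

m ≈ 447 g

|Q_titanium| = |Q_ethanol|:
m·0.523·(240 − 25.6) = 364·2.44·(25.6 − (-30.8))
112.13 m = 50092  ⇒  m ≈ 446.7 g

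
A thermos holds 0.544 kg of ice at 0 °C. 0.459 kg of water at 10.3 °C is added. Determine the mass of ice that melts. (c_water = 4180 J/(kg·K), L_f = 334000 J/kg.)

m_melted ≈ 0.0592 kg

Heat available from the water dropping to 0 °C: 0.459·4180·10.3 = 19762 J.
Fully melting the ice requires m_ice L_f = 0.544·334000 = 181696 J.
19762 J < 181696 J, so only part of the ice melts and the system sits at 0 °C.
Mass melted = 19762/334000 ≈ 0.05917 kg.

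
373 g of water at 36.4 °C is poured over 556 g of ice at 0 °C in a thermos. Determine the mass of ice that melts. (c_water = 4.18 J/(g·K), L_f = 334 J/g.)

m_melted ≈ 170 g

Cooling the water to 0 °C releases 373×4.18×36.4 = 56753 J.
To melt every bit of ice: 556×334 = 185704 J.
Since 56753 < 185704 J, not all the ice melts; equilibrium is at 0 °C.
m_melt = 56753 / L_f = 169.9 g.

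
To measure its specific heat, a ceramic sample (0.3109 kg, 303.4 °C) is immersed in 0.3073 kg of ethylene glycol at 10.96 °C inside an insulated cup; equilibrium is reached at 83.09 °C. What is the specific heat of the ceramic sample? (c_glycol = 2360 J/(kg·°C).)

Setting the total heat transfer to zero:
0.3109×c×(83.09 − 303.4) + 0.3073×2360×(83.09 − 10.96) = 0
-68.49 c = -52311
c = -52311/-68.49 ≈ 763.7 J/(kg·°C)

c ≈ 764 J/(kg·°C)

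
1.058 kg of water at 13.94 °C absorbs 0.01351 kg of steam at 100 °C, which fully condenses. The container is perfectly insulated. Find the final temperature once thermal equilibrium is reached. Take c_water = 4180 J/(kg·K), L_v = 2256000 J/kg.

Conservation of energy gives ΣQ = 0:
condense steam: −0.01351×2256000 = −30479
  condensed water 100 °C→T: 56.47(T − 100)
  water warms: 1.058×4180×(T − 13.94) = 4422.4(T − 13.94)
4478.9 T = 30479 + 5647.2 + 61649 = 97775
T ≈ 21.83 °C, under the boiling point, so the assumption holds.

T_f ≈ 21.8 °C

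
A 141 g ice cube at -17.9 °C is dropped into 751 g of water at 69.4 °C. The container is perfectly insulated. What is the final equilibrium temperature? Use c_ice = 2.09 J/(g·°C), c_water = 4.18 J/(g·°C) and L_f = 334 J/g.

T_f ≈ 44.4 °C

Conservation of energy gives ΣQ = 0:
warm ice to 0 °C: 141·2.09·(0 − (-17.9)) = 5275
  melt ice: 141·334 = 47094
  warm the meltwater: 589.38 T
  water cools: 751·4.18·(T − 69.4) = 3139.2(T − 69.4)
3728.6 T = 217859 − 52369 = 165490
T ≈ 44.38 °C — above 0 °C, consistent with complete melting.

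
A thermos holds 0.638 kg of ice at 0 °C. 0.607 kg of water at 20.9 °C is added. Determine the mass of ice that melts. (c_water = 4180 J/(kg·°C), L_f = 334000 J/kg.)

m_melted ≈ 0.159 kg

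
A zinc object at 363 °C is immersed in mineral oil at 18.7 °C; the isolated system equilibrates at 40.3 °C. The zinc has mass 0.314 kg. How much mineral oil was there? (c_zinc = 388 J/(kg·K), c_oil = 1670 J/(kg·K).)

Taking heat into each body as positive, Σ m c ΔT = 0:
0.314·388·(40.3 − 363) + m·1670·(40.3 − 18.7) = 0
36072 m = 39315
m = 39315/36072 ≈ 1.09 kg

m ≈ 1.09 kg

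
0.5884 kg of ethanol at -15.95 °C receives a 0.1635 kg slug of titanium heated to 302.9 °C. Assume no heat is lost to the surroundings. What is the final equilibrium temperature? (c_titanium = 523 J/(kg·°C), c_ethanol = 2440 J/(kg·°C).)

T_f = Σ m_i c_i T_i / Σ m_i c_i:
T_f = (85.51*302.9 + 1435.7*(-15.95)) / (85.51 + 1435.7)
    = 3001.8 / 1521.2 ≈ 1.97 °C

T_f ≈ 2.0 °C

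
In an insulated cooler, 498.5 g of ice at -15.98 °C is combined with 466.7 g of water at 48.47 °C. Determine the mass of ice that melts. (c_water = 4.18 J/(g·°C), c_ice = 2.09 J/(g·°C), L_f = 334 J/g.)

m_melted ≈ 233 g

Water can give up m c ΔT = 466.7·4.18·48.47 = 94556 J before reaching 0 °C.
Of that, 498.5·2.09·15.98 = 16649 J goes to bring the ice to 0 °C, leaving 77907 J.
Fully melting the ice requires m_ice L_f = 498.5·334 = 166499 J.
That's not enough to melt it all — equilibrium is at 0 °C with ice remaining.
Mass melted = 77907/334 ≈ 233.3 g.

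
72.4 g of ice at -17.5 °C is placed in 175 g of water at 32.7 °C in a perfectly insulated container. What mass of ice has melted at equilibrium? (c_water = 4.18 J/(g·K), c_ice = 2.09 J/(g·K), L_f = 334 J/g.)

m_melted ≈ 63.7 g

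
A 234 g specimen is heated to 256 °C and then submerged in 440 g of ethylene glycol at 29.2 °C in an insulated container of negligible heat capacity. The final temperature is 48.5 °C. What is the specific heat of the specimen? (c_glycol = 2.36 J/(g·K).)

c ≈ 0.413 J/(g·K)

Heat gained plus heat lost sum to zero:
234·c·(48.5 − 256) + 440·2.36·(48.5 − 29.2) = 0
-48555 c = -20041
c = -20041/-48555 ≈ 0.4128 J/(g·K)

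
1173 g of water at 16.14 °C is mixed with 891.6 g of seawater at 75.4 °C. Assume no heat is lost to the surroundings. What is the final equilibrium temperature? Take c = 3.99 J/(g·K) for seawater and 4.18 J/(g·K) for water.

Heat gained plus heat lost sum to zero:
891.6*3.99*(T − 75.4) + 1173*4.18*(T − 16.14) = 0
3557.5(T − 75.4) + 4903.1(T − 16.14) = 0
(3557.5 + 4903.1) T = 3557.5*75.4 + 4903.1*16.14
T = 347371/8460.6 ≈ 41.06 °C

T_f ≈ 41.1 °C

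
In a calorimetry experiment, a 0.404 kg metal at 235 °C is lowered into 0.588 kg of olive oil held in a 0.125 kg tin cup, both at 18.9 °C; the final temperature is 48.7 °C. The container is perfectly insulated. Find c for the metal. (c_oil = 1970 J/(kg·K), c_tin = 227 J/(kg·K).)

c ≈ 470 J/(kg·K)

Heat gained plus heat lost sum to zero:
0.404·c·(48.7 − 235) + 0.588·1970·(48.7 − 18.9) + 0.125·227·(48.7 − 18.9) = 0
-75.27 c = -35365
c = -35365/-75.27 ≈ 469.9 J/(kg·K)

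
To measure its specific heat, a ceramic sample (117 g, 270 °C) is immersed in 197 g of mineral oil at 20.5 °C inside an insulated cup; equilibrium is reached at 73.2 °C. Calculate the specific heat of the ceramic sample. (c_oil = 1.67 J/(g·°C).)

c ≈ 0.753 J/(g·°C)

m_s c (T_s − T_f) = m_oil c_oil (T_f − T_0):
117×c×(270 − 73.2) = 197×1.67×(73.2 − 20.5)
23026 c = 17338  ⇒  c ≈ 0.753 J/(g·°C)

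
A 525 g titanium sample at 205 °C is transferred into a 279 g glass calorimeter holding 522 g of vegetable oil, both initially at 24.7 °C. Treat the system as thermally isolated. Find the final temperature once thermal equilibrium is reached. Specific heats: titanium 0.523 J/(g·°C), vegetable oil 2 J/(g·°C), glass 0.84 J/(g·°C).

T_f is the heat-capacity-weighted average of the initial temperatures:
T_f = (274.57*205 + 1044*24.7 + 234.36*24.7) / (274.57 + 1044 + 234.36)
    = 87863 / 1552.9 ≈ 56.58 °C

T_f ≈ 56.6 °C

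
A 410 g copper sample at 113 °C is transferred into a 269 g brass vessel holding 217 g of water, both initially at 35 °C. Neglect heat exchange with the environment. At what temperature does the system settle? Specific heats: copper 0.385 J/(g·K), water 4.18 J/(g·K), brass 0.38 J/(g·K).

T_f ≈ 45.5 °C

Net heat exchanged in the isolated system is zero:
410·0.385·(T − 113) + 217·4.18·(T − 35) + 269·0.38·(T − 35) = 0
157.85(T − 113) + 907.06(T − 35) + 102.22(T − 35) = 0
1167.1 T = 53162
T = 53162 / 1167.1 = 45.5 °C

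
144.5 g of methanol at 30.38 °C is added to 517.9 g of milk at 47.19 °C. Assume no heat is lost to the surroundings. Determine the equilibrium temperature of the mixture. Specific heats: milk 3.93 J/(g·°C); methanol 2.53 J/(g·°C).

T_f ≈ 44.6 °C

Energy conservation, ΣQ = 0:
517.9*3.93*(T − 47.19) + 144.5*2.53*(T − 30.38) = 0
2400.9 T = 107154
T = 107154 / 2400.9 = 44.6 °C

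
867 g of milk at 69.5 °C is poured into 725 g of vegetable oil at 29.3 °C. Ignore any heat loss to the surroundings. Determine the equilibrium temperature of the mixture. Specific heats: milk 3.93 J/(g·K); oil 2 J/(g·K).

T_f is the heat-capacity-weighted average of the initial temperatures:
T_f = (3407.3×69.5 + 1450×29.3) / (3407.3 + 1450)
    = 279293 / 4857.3 ≈ 57.50 °C

T_f ≈ 57.5 °C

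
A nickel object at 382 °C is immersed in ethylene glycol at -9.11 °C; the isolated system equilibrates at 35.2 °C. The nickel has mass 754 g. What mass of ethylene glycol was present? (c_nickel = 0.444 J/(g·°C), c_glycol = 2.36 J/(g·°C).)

m ≈ 1110 g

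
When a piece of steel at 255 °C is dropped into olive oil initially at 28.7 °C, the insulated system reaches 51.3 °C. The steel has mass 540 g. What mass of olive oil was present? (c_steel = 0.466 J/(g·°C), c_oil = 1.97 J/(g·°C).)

m ≈ 1150 g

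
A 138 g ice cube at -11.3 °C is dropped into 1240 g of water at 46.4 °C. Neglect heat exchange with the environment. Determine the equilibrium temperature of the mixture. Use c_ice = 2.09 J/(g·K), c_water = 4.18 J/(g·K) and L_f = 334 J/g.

T_f ≈ 33.2 °C

Let T be the final temperature. ΣQ_i = 0:
warm ice to 0 °C: 138·2.09·(0 − (-11.3)) = 3259.1; fusion: m_ice L_f = 138·334 = 46092; warm the meltwater: 576.84 T; water cools: 1240·4.18·(T − 46.4) = 5183.2(T − 46.4)
5760 T = 240500 − 49351 = 191149
T ≈ 33.19 °C — above 0 °C, consistent with complete melting.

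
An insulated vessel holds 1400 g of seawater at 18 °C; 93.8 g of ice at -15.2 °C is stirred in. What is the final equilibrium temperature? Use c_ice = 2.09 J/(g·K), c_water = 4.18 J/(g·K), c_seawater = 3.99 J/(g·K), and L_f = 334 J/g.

Sum of m c ΔT and latent-heat terms is zero:
warm ice to 0 °C: 93.8·2.09·(0 − (-15.2)) = 2979.8
  latent heat to melt: 93.8·334 = 31329
  meltwater 0→T: 93.8·4.18·T = 392.08 T
  seawater: 5586(T − 18)
5978.1 T = 100548 − 34309 = 66239
T ≈ 11.08 °C (positive, so assuming full melt was valid).

T_f ≈ 11.1 °C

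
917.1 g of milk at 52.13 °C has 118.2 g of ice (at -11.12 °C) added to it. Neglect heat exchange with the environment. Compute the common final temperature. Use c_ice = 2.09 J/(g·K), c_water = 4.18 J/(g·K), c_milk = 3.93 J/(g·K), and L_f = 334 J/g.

T_f ≈ 35.5 °C

Taking heat into each body as positive, Σ m c ΔT = 0:
ice -11.12→0 °C: 118.2×2.09×11.12 = 2747.1
  melt ice: 118.2×334 = 39479
  warm the meltwater: 494.08 T
  milk cools: 917.1×3.93×(T − 52.13) = 3604.2(T − 52.13)
4098.3 T = 187887 − 42226 = 145661
T ≈ 35.54 °C. Since T > 0 °C, the all-ice-melts assumption holds.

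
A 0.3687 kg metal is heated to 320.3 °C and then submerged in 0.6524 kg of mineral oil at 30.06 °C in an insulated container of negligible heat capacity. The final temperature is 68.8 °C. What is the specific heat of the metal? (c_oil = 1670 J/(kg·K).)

c ≈ 455 J/(kg·K)

Heat lost by the metal = heat gained by the oil:
0.3687·c·(320.3 − 68.8) = 0.6524·1670·(68.8 − 30.06)
92.73 c = 42208  ⇒  c ≈ 455.2 J/(kg·K)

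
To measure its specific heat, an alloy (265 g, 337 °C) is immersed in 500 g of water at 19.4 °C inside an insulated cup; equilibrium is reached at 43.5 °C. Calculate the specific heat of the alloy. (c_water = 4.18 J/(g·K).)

c ≈ 0.648 J/(g·K)

m_s c (T_s − T_f) = m_water c_water (T_f − T_0):
265·c·(337 − 43.5) = 500·4.18·(43.5 − 19.4)
77778 c = 50369  ⇒  c ≈ 0.6476 J/(g·K)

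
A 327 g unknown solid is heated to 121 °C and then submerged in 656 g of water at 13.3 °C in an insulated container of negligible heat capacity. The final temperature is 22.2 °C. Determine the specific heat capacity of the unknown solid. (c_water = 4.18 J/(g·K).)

c ≈ 0.755 J/(g·K)

m_s c (T_s − T_f) = m_water c_water (T_f − T_0):
327×c×(121 − 22.2) = 656×4.18×(22.2 − 13.3)
32308 c = 24405  ⇒  c ≈ 0.7554 J/(g·K)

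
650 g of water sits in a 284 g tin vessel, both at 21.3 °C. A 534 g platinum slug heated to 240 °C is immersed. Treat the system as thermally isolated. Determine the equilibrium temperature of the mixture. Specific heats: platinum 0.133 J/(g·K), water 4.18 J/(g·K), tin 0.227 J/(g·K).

Energy conservation, ΣQ = 0:
534×0.133×(T − 240) + 650×4.18×(T − 21.3) + 284×0.227×(T − 21.3) = 0
71.02(T − 240) + 2717(T − 21.3) + 64.47(T − 21.3) = 0
2852.5 T = 76291
T = 76291/2852.5 ≈ 26.75 °C

T_f ≈ 26.7 °C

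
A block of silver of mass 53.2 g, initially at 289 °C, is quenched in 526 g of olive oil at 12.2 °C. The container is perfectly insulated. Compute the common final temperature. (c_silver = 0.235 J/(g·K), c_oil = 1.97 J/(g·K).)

T_f ≈ 15.5 °C

Energy conservation, ΣQ = 0:
53.2*0.235*(T − 289) + 526*1.97*(T − 12.2) = 0
(12.5 + 1036.2) T = 12.5*289 + 1036.2*12.2
T = 16255/1048.7 ≈ 15.50 °C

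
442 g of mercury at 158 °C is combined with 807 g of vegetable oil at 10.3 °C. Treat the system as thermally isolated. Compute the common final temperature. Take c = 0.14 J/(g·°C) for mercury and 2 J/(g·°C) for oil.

Taking heat into each body as positive, Σ m c ΔT = 0:
442*0.14*(T − 158) + 807*2*(T − 10.3) = 0
1675.9 T = 26401
T = 26401/1675.9 ≈ 15.75 °C

T_f ≈ 15.8 °C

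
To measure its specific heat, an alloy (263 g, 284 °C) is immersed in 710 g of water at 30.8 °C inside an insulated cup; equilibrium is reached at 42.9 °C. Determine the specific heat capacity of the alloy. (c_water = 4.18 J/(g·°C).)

Conservation of energy gives ΣQ = 0:
263·c·(42.9 − 284) + 710·4.18·(42.9 − 30.8) = 0
-63409 c = -35910
c = -35910/-63409 ≈ 0.5663 J/(g·°C)

c ≈ 0.566 J/(g·°C)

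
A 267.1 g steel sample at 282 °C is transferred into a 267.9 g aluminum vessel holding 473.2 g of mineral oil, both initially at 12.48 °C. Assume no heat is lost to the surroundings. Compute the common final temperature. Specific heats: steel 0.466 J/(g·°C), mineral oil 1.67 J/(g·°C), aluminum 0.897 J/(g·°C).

T_f ≈ 41.5 °C

Taking heat into each body as positive, Σ m c ΔT = 0:
267.1·0.466·(T − 282) + 473.2·1.67·(T − 12.48) + 267.9·0.897·(T − 12.48) = 0
1155 T = 47961
T = 47961 / 1155 = 41.5 °C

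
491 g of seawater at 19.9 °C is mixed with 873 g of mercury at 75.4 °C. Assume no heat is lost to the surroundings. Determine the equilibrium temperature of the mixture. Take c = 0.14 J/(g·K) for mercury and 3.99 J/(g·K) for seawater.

T_f ≈ 23.2 °C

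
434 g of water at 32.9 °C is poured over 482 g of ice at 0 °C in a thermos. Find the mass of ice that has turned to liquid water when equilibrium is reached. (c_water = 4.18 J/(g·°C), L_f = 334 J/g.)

Water can give up m c ΔT = 434·4.18·32.9 = 59685 J before reaching 0 °C.
Melting all 482 g of ice would need 482·334 = 160988 J.
That's not enough to melt it all — equilibrium is at 0 °C with ice remaining.
m_melt = 59685 / L_f = 178.7 g.

m_melted ≈ 179 g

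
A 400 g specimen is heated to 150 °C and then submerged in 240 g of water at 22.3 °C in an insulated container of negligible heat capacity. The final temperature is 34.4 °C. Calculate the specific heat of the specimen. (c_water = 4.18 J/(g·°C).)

c ≈ 0.263 J/(g·°C)

m_s c (T_s − T_f) = m_water c_water (T_f − T_0):
400·c·(150 − 34.4) = 240·4.18·(34.4 − 22.3)
46240 c = 12139  ⇒  c ≈ 0.2625 J/(g·°C)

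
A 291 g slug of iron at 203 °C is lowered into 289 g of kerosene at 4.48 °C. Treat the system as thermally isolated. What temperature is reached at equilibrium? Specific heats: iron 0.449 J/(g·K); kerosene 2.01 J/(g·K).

T_f ≈ 40.9 °C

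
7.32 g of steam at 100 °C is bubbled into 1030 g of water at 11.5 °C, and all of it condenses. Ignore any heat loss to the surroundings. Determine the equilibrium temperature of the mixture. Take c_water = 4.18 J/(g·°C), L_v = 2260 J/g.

T_f ≈ 15.9 °C

Net heat exchanged in the isolated system is zero:
latent heat released on condensation: 7.32·2260 = 16543
  condensed water 100 °C→T: 30.6(T − 100)
  original water: 4305.4(T − 11.5)
4336 T = 16543 + 3059.8 + 49512 = 69115
T ≈ 15.94 °C — below 100 °C, confirming all the steam condensed.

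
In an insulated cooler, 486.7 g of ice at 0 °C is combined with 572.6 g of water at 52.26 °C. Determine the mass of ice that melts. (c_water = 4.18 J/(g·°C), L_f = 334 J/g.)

Cooling the water to 0 °C releases 572.6×4.18×52.26 = 125083 J.
Melting all 486.7 g of ice would need 486.7×334 = 162558 J.
125083 J < 162558 J, so only part of the ice melts and the system sits at 0 °C.
m_melt = 125083 / L_f = 374.5 g.

m_melted ≈ 374 g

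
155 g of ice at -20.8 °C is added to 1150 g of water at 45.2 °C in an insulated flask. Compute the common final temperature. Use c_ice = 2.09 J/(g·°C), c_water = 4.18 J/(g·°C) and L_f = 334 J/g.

T_f ≈ 29.1 °C

Energy balance with sensible and latent terms:
warm ice to 0 °C: 155·2.09·(0 − (-20.8)) = 6738.2
  melt ice: 155·334 = 51770
  warm the meltwater: 647.9 T
  water cools: 1150·4.18·(T − 45.2) = 4807(T − 45.2)
5454.9 T = 217276 − 58508 = 158768
T ≈ 29.11 °C. Since T > 0 °C, the all-ice-melts assumption holds.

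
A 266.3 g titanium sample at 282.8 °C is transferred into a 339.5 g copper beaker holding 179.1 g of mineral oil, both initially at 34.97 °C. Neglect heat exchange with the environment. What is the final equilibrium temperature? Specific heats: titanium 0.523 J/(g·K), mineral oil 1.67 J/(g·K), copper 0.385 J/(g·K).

T_f = Σ m_i c_i T_i / Σ m_i c_i:
T_f = (139.27×282.8 + 299.1×34.97 + 130.71×34.97) / (139.27 + 299.1 + 130.71)
    = 54417 / 569.08 ≈ 95.62 °C

T_f ≈ 95.6 °C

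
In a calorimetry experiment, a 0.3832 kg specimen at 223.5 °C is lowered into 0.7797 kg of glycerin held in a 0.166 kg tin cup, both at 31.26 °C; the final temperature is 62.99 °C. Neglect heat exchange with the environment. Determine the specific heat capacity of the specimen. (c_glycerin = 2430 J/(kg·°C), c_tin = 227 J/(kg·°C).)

c ≈ 997 J/(kg·°C)

Energy conservation, ΣQ = 0:
0.3832×c×(62.99 − 223.5) + 0.7797×2430×(62.99 − 31.26) + 0.166×227×(62.99 − 31.26) = 0
-61.51 c = -61314
c = -61314/-61.51 ≈ 996.8 J/(kg·°C)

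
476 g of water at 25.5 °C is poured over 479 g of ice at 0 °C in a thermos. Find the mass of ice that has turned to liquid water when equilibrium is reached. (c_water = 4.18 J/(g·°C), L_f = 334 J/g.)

Heat available from the water dropping to 0 °C: 476×4.18×25.5 = 50737 J.
Fully melting the ice requires m_ice L_f = 479×334 = 159986 J.
That's not enough to melt it all — equilibrium is at 0 °C with ice remaining.
m_melted×334 = 50737  ⇒  m_melted ≈ 151.9 g.

m_melted ≈ 152 g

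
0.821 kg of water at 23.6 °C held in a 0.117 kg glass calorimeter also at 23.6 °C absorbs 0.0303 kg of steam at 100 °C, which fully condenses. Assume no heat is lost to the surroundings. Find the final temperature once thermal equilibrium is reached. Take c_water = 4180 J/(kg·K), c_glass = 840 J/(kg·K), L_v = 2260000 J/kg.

T_f ≈ 45.0 °C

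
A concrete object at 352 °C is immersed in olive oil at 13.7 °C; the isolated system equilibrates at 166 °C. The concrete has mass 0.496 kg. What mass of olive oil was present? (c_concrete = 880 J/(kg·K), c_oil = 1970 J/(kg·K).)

Heat lost by the concrete = heat gained by the oil:
0.496·880·(352 − 166) = m·1970·(166 − 13.7)
300031 m = 81185  ⇒  m ≈ 0.2706 kg

m ≈ 0.271 kg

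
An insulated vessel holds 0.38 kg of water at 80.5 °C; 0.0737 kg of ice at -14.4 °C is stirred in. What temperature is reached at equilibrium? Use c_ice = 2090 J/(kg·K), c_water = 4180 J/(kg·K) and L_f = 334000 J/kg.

T_f ≈ 53.3 °C

Setting the total heat transfer to zero:
warm ice to 0 °C: 0.0737×2090×(0 − (-14.4)) = 2218.1; melt ice: 0.0737×334000 = 24616; meltwater 0→T: 0.0737×4180×T = 308.07 T; water cools: 0.38×4180×(T − 80.5) = 1588.4(T − 80.5)
1896.5 T = 127866 − 26834 = 101032
T ≈ 53.27 °C — above 0 °C, consistent with complete melting.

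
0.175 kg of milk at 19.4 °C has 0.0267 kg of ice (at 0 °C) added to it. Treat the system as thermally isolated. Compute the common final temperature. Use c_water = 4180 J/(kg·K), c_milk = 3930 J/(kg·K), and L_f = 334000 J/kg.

Energy balance with sensible and latent terms:
fusion: m_ice L_f = 0.0267×334000 = 8917.8; warm the meltwater: 111.61 T; milk: 687.75(T − 19.4)
799.36 T = 13342 − 8917.8 = 4424.5
T ≈ 5.54 °C — above 0 °C, consistent with complete melting.

T_f ≈ 5.5 °C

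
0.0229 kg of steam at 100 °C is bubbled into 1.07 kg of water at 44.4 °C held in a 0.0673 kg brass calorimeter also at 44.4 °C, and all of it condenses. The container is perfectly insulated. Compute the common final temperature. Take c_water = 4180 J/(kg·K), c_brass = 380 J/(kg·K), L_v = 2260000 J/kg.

Energy balance with sensible and latent terms:
steam→water at 100 °C releases m L_v = 0.0229·2260000 = 51754
  condensed water 100 °C→T: 95.72(T − 100)
  water warms: 1.07·4180·(T − 44.4) = 4472.6(T − 44.4)
  cup: 25.57(T − 44.4)
4593.9 T = 51754 + 9572.2 + 199719 = 261045
T ≈ 56.82 °C, under the boiling point, so the assumption holds.

T_f ≈ 56.8 °C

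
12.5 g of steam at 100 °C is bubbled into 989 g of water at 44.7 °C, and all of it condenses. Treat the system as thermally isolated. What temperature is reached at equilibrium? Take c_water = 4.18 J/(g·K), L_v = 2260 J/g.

T_f ≈ 52.1 °C

Net heat exchanged in the isolated system is zero:
steam→water at 100 °C releases m L_v = 12.5×2260 = 28250; condensed water 100 °C→T: 52.25(T − 100); water warms: 989×4.18×(T − 44.7) = 4134(T − 44.7)
4186.3 T = 28250 + 5225 + 184791 = 218266
T ≈ 52.14 °C, under the boiling point, so the assumption holds.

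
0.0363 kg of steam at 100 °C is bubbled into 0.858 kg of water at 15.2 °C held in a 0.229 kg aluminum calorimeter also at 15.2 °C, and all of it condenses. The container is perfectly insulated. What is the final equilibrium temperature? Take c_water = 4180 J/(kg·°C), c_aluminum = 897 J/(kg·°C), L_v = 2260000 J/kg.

T_f ≈ 39.3 °C

Conservation of energy gives ΣQ = 0:
steam→water at 100 °C releases m L_v = 0.0363·2260000 = 82038; condensed water 100 °C→T: 151.73(T − 100); water warms: 0.858·4180·(T − 15.2) = 3586.4(T − 15.2); cup: 205.41(T − 15.2)
3943.6 T = 82038 + 15173 + 57636 = 154848
T ≈ 39.27 °C — below 100 °C, confirming all the steam condensed.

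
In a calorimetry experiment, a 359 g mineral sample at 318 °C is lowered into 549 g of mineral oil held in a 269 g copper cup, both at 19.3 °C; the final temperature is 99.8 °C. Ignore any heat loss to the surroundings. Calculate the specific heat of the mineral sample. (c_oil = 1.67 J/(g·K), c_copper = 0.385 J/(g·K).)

Energy conservation, ΣQ = 0:
359·c·(99.8 − 318) + 549·1.67·(99.8 − 19.3) + 269·0.385·(99.8 − 19.3) = 0
-78334 c = -82142
c = -82142/-78334 ≈ 1.049 J/(g·K)

c ≈ 1.05 J/(g·K)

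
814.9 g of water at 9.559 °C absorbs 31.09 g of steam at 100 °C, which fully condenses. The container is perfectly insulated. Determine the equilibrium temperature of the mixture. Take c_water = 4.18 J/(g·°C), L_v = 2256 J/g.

Energy balance with sensible and latent terms:
steam→water at 100 °C releases m L_v = 31.09·2256 = 70139; condensed water 100 °C→T: 129.96(T − 100); water warms: 814.9·4.18·(T − 9.559) = 3406.3(T − 9.559)
3536.2 T = 70139 + 12996 + 32561 = 115695
T ≈ 32.72 °C — below 100 °C, confirming all the steam condensed.

T_f ≈ 32.7 °C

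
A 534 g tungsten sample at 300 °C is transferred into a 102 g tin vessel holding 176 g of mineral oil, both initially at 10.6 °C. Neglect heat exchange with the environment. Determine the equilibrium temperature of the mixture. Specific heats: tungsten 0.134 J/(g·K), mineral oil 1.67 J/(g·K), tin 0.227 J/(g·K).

T_f ≈ 63.9 °C

Heat gained plus heat lost sum to zero:
534×0.134×(T − 300) + 176×1.67×(T − 10.6) + 102×0.227×(T − 10.6) = 0
(71.56 + 293.92 + 23.15) T = 71.56×300 + 293.92×10.6 + 23.15×10.6
T = 24828 / 388.63 = 63.9 °C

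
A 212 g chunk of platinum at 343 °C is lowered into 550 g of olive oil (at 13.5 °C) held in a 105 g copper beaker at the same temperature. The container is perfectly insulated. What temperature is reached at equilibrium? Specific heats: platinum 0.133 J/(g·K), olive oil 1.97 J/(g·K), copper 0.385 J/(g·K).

T_f ≈ 21.6 °C

Setting the total heat transfer to zero:
212×0.133×(T − 343) + 550×1.97×(T − 13.5) + 105×0.385×(T − 13.5) = 0
28.2(T − 343) + 1083.5(T − 13.5) + 40.43(T − 13.5) = 0
(28.2 + 1083.5 + 40.43) T = 28.2×343 + 1083.5×13.5 + 40.43×13.5
T ≈ 21.56 °C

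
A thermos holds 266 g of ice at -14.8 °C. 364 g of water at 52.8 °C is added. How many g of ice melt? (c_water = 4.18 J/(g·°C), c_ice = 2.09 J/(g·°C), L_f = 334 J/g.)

m_melted ≈ 216 g

Cooling the water to 0 °C releases 364×4.18×52.8 = 80336 J.
Warming the ice to 0 °C takes 266×2.09×14.8 = 8227.9 J, leaving 72108 J for melting.
Melting all 266 g of ice would need 266×334 = 88844 J.
Since 72108 < 88844 J, not all the ice melts; equilibrium is at 0 °C.
Mass melted = 72108/334 ≈ 215.9 g.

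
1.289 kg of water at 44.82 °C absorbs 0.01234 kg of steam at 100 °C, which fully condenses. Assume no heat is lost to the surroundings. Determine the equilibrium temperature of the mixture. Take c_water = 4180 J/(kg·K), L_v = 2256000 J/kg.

Energy conservation, ΣQ = 0:
latent heat released on condensation: 0.01234×2256000 = 27839
  condensed water 100 °C→T: 51.58(T − 100)
  water warms: 1.289×4180×(T − 44.82) = 5388(T − 44.82)
5439.6 T = 27839 + 5158.1 + 241491 = 274488
T ≈ 50.46 °C — below 100 °C, confirming all the steam condensed.

T_f ≈ 50.5 °C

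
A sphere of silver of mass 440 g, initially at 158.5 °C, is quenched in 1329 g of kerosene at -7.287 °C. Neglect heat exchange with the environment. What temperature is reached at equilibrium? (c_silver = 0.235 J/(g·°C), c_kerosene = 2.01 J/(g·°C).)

T_f ≈ -1.1 °C

Energy conservation, ΣQ = 0:
440·0.235·(T − 158.5) + 1329·2.01·(T − (-7.287)) = 0
(103.4 + 2671.3) T = 103.4·158.5 + 2671.3·(-7.287)
T = -3076.8/2774.7 ≈ -1.11 °C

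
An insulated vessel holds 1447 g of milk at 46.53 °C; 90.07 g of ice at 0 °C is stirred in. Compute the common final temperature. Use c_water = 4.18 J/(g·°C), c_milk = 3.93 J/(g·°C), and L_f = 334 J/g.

Heat gained plus heat lost sum to zero:
melt ice: 90.07·334 = 30083
  meltwater 0→T: 90.07·4.18·T = 376.49 T
  milk: 5686.7(T − 46.53)
6063.2 T = 264603 − 30083 = 234519
T ≈ 38.68 °C — above 0 °C, consistent with complete melting.

T_f ≈ 38.7 °C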